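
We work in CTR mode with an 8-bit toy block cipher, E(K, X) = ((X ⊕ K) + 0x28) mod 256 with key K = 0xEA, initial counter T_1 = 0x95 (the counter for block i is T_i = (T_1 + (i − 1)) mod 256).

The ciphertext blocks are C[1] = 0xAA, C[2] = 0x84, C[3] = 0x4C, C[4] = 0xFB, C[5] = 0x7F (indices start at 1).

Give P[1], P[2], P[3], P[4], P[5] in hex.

CTR decryption: S_i = E(K, T_i) where T_i is the counter for block i; P_i = C_i ⊕ S_i.
P[1]: T = 0x95, S = E(K, T) = 0xA7; 0xAA ⊕ 0xA7 = 0x0D.
P[2]: T = 0x96, S = E(K, T) = 0xA4; 0x84 ⊕ 0xA4 = 0x20.
P[3]: T = 0x97, S = E(K, T) = 0xA5; 0x4C ⊕ 0xA5 = 0xE9.
P[4]: T = 0x98, S = E(K, T) = 0x9A; 0xFB ⊕ 0x9A = 0x61.
P[5]: T = 0x99, S = E(K, T) = 0x9B; 0x7F ⊕ 0x9B = 0xE4.

P[1] = 0x0D, P[2] = 0x20, P[3] = 0xE9, P[4] = 0x61, P[5] = 0xE4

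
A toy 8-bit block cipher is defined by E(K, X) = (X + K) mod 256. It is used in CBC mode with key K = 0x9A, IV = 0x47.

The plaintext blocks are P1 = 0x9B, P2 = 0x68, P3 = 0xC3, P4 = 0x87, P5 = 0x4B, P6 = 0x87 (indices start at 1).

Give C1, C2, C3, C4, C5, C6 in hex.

CBC encryption: C_i = E(K, P_i ⊕ C_{i−1}), with C_{0} = IV.
C1: P1 ⊕ 0x47 = 0xDC; E(K, 0xDC) = 0x76.
C2: P2 ⊕ 0x76 = 0x1E; E(K, 0x1E) = 0xB8.
C3: P3 ⊕ 0xB8 = 0x7B; E(K, 0x7B) = 0x15.
C4: P4 ⊕ 0x15 = 0x92; E(K, 0x92) = 0x2C.
C5: P5 ⊕ 0x2C = 0x67; E(K, 0x67) = 0x01.
C6: P6 ⊕ 0x01 = 0x86; E(K, 0x86) = 0x20.

C1 = 0x76, C2 = 0xB8, C3 = 0x15, C4 = 0x2C, C5 = 0x01, C6 = 0x20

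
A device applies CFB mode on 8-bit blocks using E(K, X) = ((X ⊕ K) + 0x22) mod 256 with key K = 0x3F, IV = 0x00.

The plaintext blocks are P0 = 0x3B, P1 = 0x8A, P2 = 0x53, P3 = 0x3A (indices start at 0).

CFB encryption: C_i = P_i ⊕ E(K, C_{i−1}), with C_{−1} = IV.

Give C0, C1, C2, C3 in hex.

C0: E(K, 0x00) = 0x61; 0x3B ⊕ 0x61 = 0x5A.
C1: E(K, 0x5A) = 0x87; 0x8A ⊕ 0x87 = 0x0D.
C2: E(K, 0x0D) = 0x54; 0x53 ⊕ 0x54 = 0x07.
C3: E(K, 0x07) = 0x5A; 0x3A ⊕ 0x5A = 0x60.

C0 = 0x5A, C1 = 0x0D, C2 = 0x07, C3 = 0x60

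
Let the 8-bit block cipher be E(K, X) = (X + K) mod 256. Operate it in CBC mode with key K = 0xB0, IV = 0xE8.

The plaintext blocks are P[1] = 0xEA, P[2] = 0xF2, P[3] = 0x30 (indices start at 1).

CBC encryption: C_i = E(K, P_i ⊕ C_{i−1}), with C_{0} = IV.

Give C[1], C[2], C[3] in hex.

C[1]: P[1] ⊕ 0xE8 = 0x02; E(K, 0x02) = 0xB2.
C[2]: P[2] ⊕ 0xB2 = 0x40; E(K, 0x40) = 0xF0.
C[3]: P[3] ⊕ 0xF0 = 0xC0; E(K, 0xC0) = 0x70.

C[1] = 0xB2, C[2] = 0xF0, C[3] = 0x70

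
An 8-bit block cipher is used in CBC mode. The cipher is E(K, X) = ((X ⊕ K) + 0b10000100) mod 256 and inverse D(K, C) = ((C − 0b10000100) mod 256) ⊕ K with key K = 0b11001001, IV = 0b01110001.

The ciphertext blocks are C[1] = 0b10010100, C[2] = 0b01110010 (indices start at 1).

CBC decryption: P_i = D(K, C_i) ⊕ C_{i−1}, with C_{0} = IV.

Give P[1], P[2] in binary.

P[1] = 0b10101000, P[2] = 0b10110011

P[1]: D(K, 0b10010100) = 0b11011001; 0b11011001 ⊕ 0b01110001 = 0b10101000.
P[2]: D(K, 0b01110010) = 0b00100111; 0b00100111 ⊕ 0b10010100 = 0b10110011.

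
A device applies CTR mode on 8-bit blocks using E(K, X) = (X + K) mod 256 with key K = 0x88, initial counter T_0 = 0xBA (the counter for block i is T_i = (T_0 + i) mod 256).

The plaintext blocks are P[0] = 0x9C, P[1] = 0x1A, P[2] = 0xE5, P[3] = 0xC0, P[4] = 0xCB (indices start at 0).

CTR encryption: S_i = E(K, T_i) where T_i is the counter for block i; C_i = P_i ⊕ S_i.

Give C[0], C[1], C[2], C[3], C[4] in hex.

C[0] = 0xDE, C[1] = 0x59, C[2] = 0xA1, C[3] = 0x85, C[4] = 0x8D

C[0]: T = 0xBA, S = E(K, T) = 0x42; 0x9C ⊕ 0x42 = 0xDE.
C[1]: T = 0xBB, S = E(K, T) = 0x43; 0x1A ⊕ 0x43 = 0x59.
C[2]: T = 0xBC, S = E(K, T) = 0x44; 0xE5 ⊕ 0x44 = 0xA1.
C[3]: T = 0xBD, S = E(K, T) = 0x45; 0xC0 ⊕ 0x45 = 0x85.
C[4]: T = 0xBE, S = E(K, T) = 0x46; 0xCB ⊕ 0x46 = 0x8D.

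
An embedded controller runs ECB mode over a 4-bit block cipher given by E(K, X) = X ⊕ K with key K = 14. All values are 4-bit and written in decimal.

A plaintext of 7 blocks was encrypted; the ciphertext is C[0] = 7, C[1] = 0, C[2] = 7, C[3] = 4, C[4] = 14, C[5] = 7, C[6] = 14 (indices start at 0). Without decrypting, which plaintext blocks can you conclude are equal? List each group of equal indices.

ECB encrypts each block independently with the same key, so equal ciphertext blocks imply equal plaintext blocks.
C[0] = C[2] = C[5] = 7, so P[0] = P[2] = P[5].
C[4] = C[6] = 14, so P[4] = P[6].

P[0] = P[2] = P[5]; P[4] = P[6]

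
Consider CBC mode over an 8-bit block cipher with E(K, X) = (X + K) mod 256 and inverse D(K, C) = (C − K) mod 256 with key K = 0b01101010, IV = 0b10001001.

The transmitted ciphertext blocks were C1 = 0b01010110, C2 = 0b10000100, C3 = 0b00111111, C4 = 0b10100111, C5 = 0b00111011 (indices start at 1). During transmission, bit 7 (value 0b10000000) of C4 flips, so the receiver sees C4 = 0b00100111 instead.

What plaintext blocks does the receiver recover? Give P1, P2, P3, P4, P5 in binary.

P1 = 0b01100101, P2 = 0b01001100, P3 = 0b01010001, P4 = 0b10000010, P5 = 0b11110110

CBC decryption: P_i = D(K, C_i) ⊕ C_{i−1}, with C_{0} = IV.
Only C4 changed, to 0b00100111. In CBC, a change in C_i garbles P_i and flips the same bit in P_{i+1}. Decrypting the received ciphertext:
P1: D(K, 0b01010110) = 0b11101100; 0b11101100 ⊕ 0b10001001 = 0b01100101.
P2: D(K, 0b10000100) = 0b00011010; 0b00011010 ⊕ 0b01010110 = 0b01001100.
P3: D(K, 0b00111111) = 0b11010101; 0b11010101 ⊕ 0b10000100 = 0b01010001.
P4: D(K, 0b00100111) = 0b10111101; 0b10111101 ⊕ 0b00111111 = 0b10000010.
P5: D(K, 0b00111011) = 0b11010001; 0b11010001 ⊕ 0b00100111 = 0b11110110.
Blocks that differ from the original plaintext: P4, P5.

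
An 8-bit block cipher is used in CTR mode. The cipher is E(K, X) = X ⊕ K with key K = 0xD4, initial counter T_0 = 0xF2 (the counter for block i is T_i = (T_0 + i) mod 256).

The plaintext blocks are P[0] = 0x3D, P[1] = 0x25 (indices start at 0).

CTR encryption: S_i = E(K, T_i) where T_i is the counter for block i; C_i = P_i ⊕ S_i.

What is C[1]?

C[1] = 0x02

C[0]: T = 0xF2, S = E(K, T) = 0x26; 0x3D ⊕ 0x26 = 0x1B.
C[1]: T = 0xF3, S = E(K, T) = 0x27; 0x25 ⊕ 0x27 = 0x02.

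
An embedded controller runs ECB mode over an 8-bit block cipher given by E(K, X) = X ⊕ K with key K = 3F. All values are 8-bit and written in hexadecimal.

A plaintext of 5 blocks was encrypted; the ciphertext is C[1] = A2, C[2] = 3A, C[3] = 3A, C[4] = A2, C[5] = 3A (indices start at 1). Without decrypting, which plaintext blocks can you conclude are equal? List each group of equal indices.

ECB encrypts each block independently with the same key, so equal ciphertext blocks imply equal plaintext blocks.
C[1] = C[4] = A2, so P[1] = P[4].
C[2] = C[3] = C[5] = 3A, so P[2] = P[3] = P[5].

P[1] = P[4]; P[2] = P[3] = P[5]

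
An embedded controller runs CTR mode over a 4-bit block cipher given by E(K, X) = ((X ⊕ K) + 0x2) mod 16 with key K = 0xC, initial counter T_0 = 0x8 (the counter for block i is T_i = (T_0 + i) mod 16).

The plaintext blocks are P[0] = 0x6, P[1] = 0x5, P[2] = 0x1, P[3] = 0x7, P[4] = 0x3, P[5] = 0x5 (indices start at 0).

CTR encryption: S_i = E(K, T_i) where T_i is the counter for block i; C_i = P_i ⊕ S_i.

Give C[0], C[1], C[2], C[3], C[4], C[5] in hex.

C[0]: T = 0x8, S = E(K, T) = 0x6; 0x6 ⊕ 0x6 = 0x0.
C[1]: T = 0x9, S = E(K, T) = 0x7; 0x5 ⊕ 0x7 = 0x2.
C[2]: T = 0xA, S = E(K, T) = 0x8; 0x1 ⊕ 0x8 = 0x9.
C[3]: T = 0xB, S = E(K, T) = 0x9; 0x7 ⊕ 0x9 = 0xE.
C[4]: T = 0xC, S = E(K, T) = 0x2; 0x3 ⊕ 0x2 = 0x1.
C[5]: T = 0xD, S = E(K, T) = 0x3; 0x5 ⊕ 0x3 = 0x6.

C[0] = 0x0, C[1] = 0x2, C[2] = 0x9, C[3] = 0xE, C[4] = 0x1, C[5] = 0x6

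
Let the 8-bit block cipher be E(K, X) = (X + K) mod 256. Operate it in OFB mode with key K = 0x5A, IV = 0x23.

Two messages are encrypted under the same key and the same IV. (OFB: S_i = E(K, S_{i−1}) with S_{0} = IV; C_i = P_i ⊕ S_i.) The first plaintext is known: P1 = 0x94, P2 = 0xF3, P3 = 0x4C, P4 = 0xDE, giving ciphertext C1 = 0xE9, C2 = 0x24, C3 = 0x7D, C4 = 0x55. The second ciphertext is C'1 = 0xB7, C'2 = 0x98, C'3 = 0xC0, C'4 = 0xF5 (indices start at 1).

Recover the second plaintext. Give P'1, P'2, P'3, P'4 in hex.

P'1 = 0xCA, P'2 = 0x4F, P'3 = 0xF1, P'4 = 0x7E

In OFB with a reused IV, both messages share the same keystream S_i, so C_i ⊕ C'_i = P_i ⊕ P'_i and thus P'_i = P_i ⊕ C_i ⊕ C'_i.
P'1: 0x94 ⊕ 0xE9 ⊕ 0xB7 = 0xCA.
P'2: 0xF3 ⊕ 0x24 ⊕ 0x98 = 0x4F.
P'3: 0x4C ⊕ 0x7D ⊕ 0xC0 = 0xF1.
P'4: 0xDE ⊕ 0x55 ⊕ 0xF5 = 0x7E.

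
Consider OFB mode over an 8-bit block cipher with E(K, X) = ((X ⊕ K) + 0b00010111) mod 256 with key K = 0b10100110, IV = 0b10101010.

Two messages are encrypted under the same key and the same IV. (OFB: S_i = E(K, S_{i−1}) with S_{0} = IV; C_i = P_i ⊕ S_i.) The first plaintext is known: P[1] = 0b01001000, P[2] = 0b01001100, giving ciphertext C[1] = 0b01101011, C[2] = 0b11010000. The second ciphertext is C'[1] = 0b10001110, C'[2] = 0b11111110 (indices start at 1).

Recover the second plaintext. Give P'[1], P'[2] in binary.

P'[1] = 0b10101101, P'[2] = 0b01100010

In OFB with a reused IV, both messages share the same keystream S_i, so C_i ⊕ C'_i = P_i ⊕ P'_i and thus P'_i = P_i ⊕ C_i ⊕ C'_i.
P'[1]: 0b01001000 ⊕ 0b01101011 ⊕ 0b10001110 = 0b10101101.
P'[2]: 0b01001100 ⊕ 0b11010000 ⊕ 0b11111110 = 0b01100010.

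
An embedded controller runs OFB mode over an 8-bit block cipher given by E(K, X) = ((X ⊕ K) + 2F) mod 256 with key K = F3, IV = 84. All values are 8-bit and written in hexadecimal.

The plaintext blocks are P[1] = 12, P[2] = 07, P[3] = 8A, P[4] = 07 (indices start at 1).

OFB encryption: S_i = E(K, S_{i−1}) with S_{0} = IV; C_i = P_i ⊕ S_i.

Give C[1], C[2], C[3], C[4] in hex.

C[1]: S = E(K, 84) = A6; 12 ⊕ A6 = B4.
C[2]: S = E(K, A6) = 84; 07 ⊕ 84 = 83.
C[3]: S = E(K, 84) = A6; 8A ⊕ A6 = 2C.
C[4]: S = E(K, A6) = 84; 07 ⊕ 84 = 83.

C[1] = B4, C[2] = 83, C[3] = 2C, C[4] = 83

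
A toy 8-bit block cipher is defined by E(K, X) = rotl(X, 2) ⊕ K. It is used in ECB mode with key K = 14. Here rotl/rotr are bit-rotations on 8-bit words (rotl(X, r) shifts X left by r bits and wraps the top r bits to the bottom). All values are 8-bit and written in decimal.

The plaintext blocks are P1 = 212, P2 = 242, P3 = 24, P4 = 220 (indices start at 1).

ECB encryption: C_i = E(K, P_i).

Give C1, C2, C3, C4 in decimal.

C1 = 93, C2 = 197, C3 = 110, C4 = 125

C1: E(K, 212) = 93.
C2: E(K, 242) = 197.
C3: E(K, 24) = 110.
C4: E(K, 220) = 125.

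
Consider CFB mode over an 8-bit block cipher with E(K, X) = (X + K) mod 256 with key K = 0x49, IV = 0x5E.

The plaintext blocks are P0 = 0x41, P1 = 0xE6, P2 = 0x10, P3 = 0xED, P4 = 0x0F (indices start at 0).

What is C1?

C1 = 0xC9

CFB encryption: C_i = P_i ⊕ E(K, C_{i−1}), with C_{−1} = IV.
C0: E(K, 0x5E) = 0xA7; 0x41 ⊕ 0xA7 = 0xE6.
C1: E(K, 0xE6) = 0x2F; 0xE6 ⊕ 0x2F = 0xC9.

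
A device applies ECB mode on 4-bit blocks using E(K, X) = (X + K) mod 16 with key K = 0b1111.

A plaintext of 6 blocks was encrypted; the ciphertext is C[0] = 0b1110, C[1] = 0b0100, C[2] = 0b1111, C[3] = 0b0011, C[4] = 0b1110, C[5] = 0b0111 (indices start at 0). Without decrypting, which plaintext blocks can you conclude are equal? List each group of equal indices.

ECB encrypts each block independently with the same key, so equal ciphertext blocks imply equal plaintext blocks.
C[0] = C[4] = 0b1110, so P[0] = P[4].

P[0] = P[4]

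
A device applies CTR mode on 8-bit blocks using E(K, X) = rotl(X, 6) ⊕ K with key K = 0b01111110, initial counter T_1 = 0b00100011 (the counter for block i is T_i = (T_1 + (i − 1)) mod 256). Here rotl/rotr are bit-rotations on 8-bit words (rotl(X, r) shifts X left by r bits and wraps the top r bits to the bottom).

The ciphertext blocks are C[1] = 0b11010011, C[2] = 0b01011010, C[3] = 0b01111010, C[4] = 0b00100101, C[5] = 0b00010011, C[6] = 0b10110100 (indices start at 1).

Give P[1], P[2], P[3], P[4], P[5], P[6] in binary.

P[1] = 0b01100101, P[2] = 0b00101101, P[3] = 0b01001101, P[4] = 0b11010010, P[5] = 0b10100100, P[6] = 0b11000000

CTR decryption: S_i = E(K, T_i) where T_i is the counter for block i; P_i = C_i ⊕ S_i.
P[1]: T = 0b00100011, S = E(K, T) = 0b10110110; 0b11010011 ⊕ 0b10110110 = 0b01100101.
P[2]: T = 0b00100100, S = E(K, T) = 0b01110111; 0b01011010 ⊕ 0b01110111 = 0b00101101.
P[3]: T = 0b00100101, S = E(K, T) = 0b00110111; 0b01111010 ⊕ 0b00110111 = 0b01001101.
P[4]: T = 0b00100110, S = E(K, T) = 0b11110111; 0b00100101 ⊕ 0b11110111 = 0b11010010.
P[5]: T = 0b00100111, S = E(K, T) = 0b10110111; 0b00010011 ⊕ 0b10110111 = 0b10100100.
P[6]: T = 0b00101000, S = E(K, T) = 0b01110100; 0b10110100 ⊕ 0b01110100 = 0b11000000.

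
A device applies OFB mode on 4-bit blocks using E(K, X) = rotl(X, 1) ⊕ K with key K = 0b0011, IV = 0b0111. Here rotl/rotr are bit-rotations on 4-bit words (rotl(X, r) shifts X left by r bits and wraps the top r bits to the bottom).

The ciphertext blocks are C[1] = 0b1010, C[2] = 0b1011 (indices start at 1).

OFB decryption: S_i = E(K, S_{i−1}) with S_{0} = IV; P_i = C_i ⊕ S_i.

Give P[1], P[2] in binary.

P[1]: S = E(K, 0b0111) = 0b1101; 0b1010 ⊕ 0b1101 = 0b0111.
P[2]: S = E(K, 0b1101) = 0b1000; 0b1011 ⊕ 0b1000 = 0b0011.

P[1] = 0b0111, P[2] = 0b0011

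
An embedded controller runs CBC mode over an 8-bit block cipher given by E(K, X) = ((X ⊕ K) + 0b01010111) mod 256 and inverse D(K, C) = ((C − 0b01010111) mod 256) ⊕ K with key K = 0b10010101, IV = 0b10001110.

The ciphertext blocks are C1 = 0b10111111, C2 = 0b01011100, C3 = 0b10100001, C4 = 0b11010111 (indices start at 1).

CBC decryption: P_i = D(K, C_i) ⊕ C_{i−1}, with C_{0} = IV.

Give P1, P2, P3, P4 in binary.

P1: D(K, 0b10111111) = 0b11111101; 0b11111101 ⊕ 0b10001110 = 0b01110011.
P2: D(K, 0b01011100) = 0b10010000; 0b10010000 ⊕ 0b10111111 = 0b00101111.
P3: D(K, 0b10100001) = 0b11011111; 0b11011111 ⊕ 0b01011100 = 0b10000011.
P4: D(K, 0b11010111) = 0b00010101; 0b00010101 ⊕ 0b10100001 = 0b10110100.

P1 = 0b01110011, P2 = 0b00101111, P3 = 0b10000011, P4 = 0b10110100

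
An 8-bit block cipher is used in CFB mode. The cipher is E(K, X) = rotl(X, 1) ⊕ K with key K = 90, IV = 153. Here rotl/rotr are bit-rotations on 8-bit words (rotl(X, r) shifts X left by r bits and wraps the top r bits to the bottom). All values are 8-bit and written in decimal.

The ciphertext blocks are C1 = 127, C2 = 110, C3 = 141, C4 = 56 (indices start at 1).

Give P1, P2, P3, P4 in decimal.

CFB decryption: P_i = C_i ⊕ E(K, C_{i−1}), with C_{0} = IV.
P1: E(K, 153) = 105; 127 ⊕ 105 = 22.
P2: E(K, 127) = 164; 110 ⊕ 164 = 202.
P3: E(K, 110) = 134; 141 ⊕ 134 = 11.
P4: E(K, 141) = 65; 56 ⊕ 65 = 121.

P1 = 22, P2 = 202, P3 = 11, P4 = 121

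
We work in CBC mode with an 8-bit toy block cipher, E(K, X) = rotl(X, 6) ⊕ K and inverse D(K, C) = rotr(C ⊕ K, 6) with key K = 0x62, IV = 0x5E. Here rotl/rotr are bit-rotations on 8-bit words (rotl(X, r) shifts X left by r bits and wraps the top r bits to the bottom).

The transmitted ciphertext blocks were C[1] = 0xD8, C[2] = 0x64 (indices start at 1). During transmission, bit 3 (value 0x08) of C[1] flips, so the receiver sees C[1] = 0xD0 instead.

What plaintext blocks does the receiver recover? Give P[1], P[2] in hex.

P[1] = 0x94, P[2] = 0xC8

CBC decryption: P_i = D(K, C_i) ⊕ C_{i−1}, with C_{0} = IV.
Only C[1] changed, to 0xD0. In CBC, a change in C_i garbles P_i and flips the same bit in P_{i+1}. Decrypting the received ciphertext:
P[1]: D(K, 0xD0) = 0xCA; 0xCA ⊕ 0x5E = 0x94.
P[2]: D(K, 0x64) = 0x18; 0x18 ⊕ 0xD0 = 0xC8.
Blocks that differ from the original plaintext: P[1], P[2].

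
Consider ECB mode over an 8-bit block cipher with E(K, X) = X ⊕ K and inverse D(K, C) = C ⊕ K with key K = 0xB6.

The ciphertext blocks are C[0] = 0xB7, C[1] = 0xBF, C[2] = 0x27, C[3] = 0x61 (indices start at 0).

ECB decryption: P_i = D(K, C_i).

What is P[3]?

P[3] = 0xD7

P[3]: D(K, 0x61) = 0xD7.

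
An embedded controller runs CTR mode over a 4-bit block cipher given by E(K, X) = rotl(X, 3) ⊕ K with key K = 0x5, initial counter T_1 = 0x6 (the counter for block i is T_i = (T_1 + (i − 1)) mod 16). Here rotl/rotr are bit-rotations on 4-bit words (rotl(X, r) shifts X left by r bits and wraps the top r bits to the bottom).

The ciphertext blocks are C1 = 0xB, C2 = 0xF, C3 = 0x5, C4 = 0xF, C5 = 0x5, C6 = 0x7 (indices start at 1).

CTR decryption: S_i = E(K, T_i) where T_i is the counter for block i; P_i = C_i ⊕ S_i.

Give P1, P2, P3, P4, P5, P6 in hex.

P1: T = 0x6, S = E(K, T) = 0x6; 0xB ⊕ 0x6 = 0xD.
P2: T = 0x7, S = E(K, T) = 0xE; 0xF ⊕ 0xE = 0x1.
P3: T = 0x8, S = E(K, T) = 0x1; 0x5 ⊕ 0x1 = 0x4.
P4: T = 0x9, S = E(K, T) = 0x9; 0xF ⊕ 0x9 = 0x6.
P5: T = 0xA, S = E(K, T) = 0x0; 0x5 ⊕ 0x0 = 0x5.
P6: T = 0xB, S = E(K, T) = 0x8; 0x7 ⊕ 0x8 = 0xF.

P1 = 0xD, P2 = 0x1, P3 = 0x4, P4 = 0x6, P5 = 0x5, P6 = 0xF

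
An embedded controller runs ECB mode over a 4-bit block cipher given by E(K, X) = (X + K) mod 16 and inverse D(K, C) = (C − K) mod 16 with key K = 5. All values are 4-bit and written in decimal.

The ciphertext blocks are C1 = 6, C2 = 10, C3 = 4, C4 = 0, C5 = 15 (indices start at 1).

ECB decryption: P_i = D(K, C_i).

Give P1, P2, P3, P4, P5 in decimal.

P1 = 1, P2 = 5, P3 = 15, P4 = 11, P5 = 10

P1: D(K, 6) = 1.
P2: D(K, 10) = 5.
P3: D(K, 4) = 15.
P4: D(K, 0) = 11.
P5: D(K, 15) = 10.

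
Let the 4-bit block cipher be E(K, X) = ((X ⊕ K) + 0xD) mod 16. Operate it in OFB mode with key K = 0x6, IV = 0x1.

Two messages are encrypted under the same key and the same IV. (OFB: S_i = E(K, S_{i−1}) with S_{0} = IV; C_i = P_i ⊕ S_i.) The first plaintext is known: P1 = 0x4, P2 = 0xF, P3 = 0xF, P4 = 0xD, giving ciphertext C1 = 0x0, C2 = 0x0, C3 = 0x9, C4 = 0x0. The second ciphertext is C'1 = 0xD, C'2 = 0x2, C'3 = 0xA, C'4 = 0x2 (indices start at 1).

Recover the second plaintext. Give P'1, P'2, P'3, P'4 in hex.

P'1 = 0x9, P'2 = 0xD, P'3 = 0xC, P'4 = 0xF

In OFB with a reused IV, both messages share the same keystream S_i, so C_i ⊕ C'_i = P_i ⊕ P'_i and thus P'_i = P_i ⊕ C_i ⊕ C'_i.
P'1: 0x4 ⊕ 0x0 ⊕ 0xD = 0x9.
P'2: 0xF ⊕ 0x0 ⊕ 0x2 = 0xD.
P'3: 0xF ⊕ 0x9 ⊕ 0xA = 0xC.
P'4: 0xD ⊕ 0x0 ⊕ 0x2 = 0xF.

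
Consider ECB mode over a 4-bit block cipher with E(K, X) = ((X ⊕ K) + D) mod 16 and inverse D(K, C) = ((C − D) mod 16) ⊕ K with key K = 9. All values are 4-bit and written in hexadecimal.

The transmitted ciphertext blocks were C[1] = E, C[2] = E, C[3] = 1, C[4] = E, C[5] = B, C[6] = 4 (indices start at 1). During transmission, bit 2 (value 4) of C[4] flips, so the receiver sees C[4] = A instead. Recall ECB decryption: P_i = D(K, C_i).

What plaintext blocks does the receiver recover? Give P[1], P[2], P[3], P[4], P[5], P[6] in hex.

P[1] = 8, P[2] = 8, P[3] = D, P[4] = 4, P[5] = 7, P[6] = E

Only C[4] changed, to A. In ECB, a change in C_i affects only P_i. Decrypting the received ciphertext:
P[1]: D(K, E) = 8.
P[2]: D(K, E) = 8.
P[3]: D(K, 1) = D.
P[4]: D(K, A) = 4.
P[5]: D(K, B) = 7.
P[6]: D(K, 4) = E.
Blocks that differ from the original plaintext: P[4].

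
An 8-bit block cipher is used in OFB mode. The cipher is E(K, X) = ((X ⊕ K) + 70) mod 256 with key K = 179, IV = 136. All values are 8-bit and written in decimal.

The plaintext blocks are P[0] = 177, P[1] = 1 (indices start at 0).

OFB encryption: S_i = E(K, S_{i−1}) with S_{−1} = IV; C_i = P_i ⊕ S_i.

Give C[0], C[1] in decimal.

C[0] = 48, C[1] = 121

C[0]: S = E(K, 136) = 129; 177 ⊕ 129 = 48.
C[1]: S = E(K, 129) = 120; 1 ⊕ 120 = 121.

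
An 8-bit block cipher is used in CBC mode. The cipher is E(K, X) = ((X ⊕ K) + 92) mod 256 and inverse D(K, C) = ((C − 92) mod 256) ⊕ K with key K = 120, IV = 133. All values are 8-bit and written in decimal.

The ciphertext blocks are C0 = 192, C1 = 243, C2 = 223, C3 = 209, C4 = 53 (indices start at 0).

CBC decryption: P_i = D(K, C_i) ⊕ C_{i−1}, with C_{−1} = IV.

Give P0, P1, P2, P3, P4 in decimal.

P0: D(K, 192) = 28; 28 ⊕ 133 = 153.
P1: D(K, 243) = 239; 239 ⊕ 192 = 47.
P2: D(K, 223) = 251; 251 ⊕ 243 = 8.
P3: D(K, 209) = 13; 13 ⊕ 223 = 210.
P4: D(K, 53) = 161; 161 ⊕ 209 = 112.

P0 = 153, P1 = 47, P2 = 8, P3 = 210, P4 = 112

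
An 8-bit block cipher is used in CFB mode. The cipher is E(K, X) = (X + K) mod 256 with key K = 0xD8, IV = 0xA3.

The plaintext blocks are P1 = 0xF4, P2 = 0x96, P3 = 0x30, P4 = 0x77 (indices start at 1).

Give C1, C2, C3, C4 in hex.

C1 = 0x8F, C2 = 0xF1, C3 = 0xF9, C4 = 0xA6

CFB encryption: C_i = P_i ⊕ E(K, C_{i−1}), with C_{0} = IV.
C1: E(K, 0xA3) = 0x7B; 0xF4 ⊕ 0x7B = 0x8F.
C2: E(K, 0x8F) = 0x67; 0x96 ⊕ 0x67 = 0xF1.
C3: E(K, 0xF1) = 0xC9; 0x30 ⊕ 0xC9 = 0xF9.
C4: E(K, 0xF9) = 0xD1; 0x77 ⊕ 0xD1 = 0xA6.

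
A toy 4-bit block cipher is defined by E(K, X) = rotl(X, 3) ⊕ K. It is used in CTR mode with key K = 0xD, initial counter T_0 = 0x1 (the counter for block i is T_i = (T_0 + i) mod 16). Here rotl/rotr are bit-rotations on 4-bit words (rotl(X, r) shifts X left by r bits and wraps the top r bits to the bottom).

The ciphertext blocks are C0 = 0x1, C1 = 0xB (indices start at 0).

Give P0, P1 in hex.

P0 = 0x4, P1 = 0x7

CTR decryption: S_i = E(K, T_i) where T_i is the counter for block i; P_i = C_i ⊕ S_i.
P0: T = 0x1, S = E(K, T) = 0x5; 0x1 ⊕ 0x5 = 0x4.
P1: T = 0x2, S = E(K, T) = 0xC; 0xB ⊕ 0xC = 0x7.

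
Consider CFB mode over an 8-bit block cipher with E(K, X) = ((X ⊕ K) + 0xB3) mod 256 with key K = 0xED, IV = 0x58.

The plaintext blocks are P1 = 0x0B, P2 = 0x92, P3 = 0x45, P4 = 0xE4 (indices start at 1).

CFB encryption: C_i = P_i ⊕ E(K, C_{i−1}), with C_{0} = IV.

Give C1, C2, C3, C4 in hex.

C1 = 0x63, C2 = 0xD3, C3 = 0xB4, C4 = 0xE8

C1: E(K, 0x58) = 0x68; 0x0B ⊕ 0x68 = 0x63.
C2: E(K, 0x63) = 0x41; 0x92 ⊕ 0x41 = 0xD3.
C3: E(K, 0xD3) = 0xF1; 0x45 ⊕ 0xF1 = 0xB4.
C4: E(K, 0xB4) = 0x0C; 0xE4 ⊕ 0x0C = 0xE8.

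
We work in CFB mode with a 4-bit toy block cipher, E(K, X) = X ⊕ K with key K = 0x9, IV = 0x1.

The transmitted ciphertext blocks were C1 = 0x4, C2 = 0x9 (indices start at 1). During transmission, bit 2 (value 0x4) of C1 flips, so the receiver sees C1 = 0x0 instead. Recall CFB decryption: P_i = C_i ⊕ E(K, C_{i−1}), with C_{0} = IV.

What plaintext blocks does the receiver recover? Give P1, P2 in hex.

Only C1 changed, to 0x0. In CFB, a change in C_i flips the same bit in P_i and garbles P_{i+1}. Decrypting the received ciphertext:
P1: E(K, 0x1) = 0x8; 0x0 ⊕ 0x8 = 0x8.
P2: E(K, 0x0) = 0x9; 0x9 ⊕ 0x9 = 0x0.
Blocks that differ from the original plaintext: P1, P2.

P1 = 0x8, P2 = 0x0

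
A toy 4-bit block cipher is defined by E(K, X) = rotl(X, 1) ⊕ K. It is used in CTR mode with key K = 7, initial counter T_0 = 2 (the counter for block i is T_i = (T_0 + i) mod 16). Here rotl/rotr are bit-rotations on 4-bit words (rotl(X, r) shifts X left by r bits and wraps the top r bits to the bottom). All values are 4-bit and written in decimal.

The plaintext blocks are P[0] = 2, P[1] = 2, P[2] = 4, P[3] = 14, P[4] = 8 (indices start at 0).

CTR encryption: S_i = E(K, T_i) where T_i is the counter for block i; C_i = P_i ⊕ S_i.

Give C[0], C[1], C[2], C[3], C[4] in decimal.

C[0] = 1, C[1] = 3, C[2] = 11, C[3] = 3, C[4] = 3

C[0]: T = 2, S = E(K, T) = 3; 2 ⊕ 3 = 1.
C[1]: T = 3, S = E(K, T) = 1; 2 ⊕ 1 = 3.
C[2]: T = 4, S = E(K, T) = 15; 4 ⊕ 15 = 11.
C[3]: T = 5, S = E(K, T) = 13; 14 ⊕ 13 = 3.
C[4]: T = 6, S = E(K, T) = 11; 8 ⊕ 11 = 3.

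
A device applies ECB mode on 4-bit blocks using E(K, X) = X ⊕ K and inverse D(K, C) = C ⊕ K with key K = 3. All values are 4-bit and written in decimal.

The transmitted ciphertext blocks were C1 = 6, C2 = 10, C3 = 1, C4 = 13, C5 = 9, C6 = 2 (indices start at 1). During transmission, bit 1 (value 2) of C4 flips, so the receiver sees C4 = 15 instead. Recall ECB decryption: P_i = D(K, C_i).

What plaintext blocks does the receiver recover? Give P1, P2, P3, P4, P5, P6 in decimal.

Only C4 changed, to 15. In ECB, a change in C_i affects only P_i. Decrypting the received ciphertext:
P1: D(K, 6) = 5.
P2: D(K, 10) = 9.
P3: D(K, 1) = 2.
P4: D(K, 15) = 12.
P5: D(K, 9) = 10.
P6: D(K, 2) = 1.
Blocks that differ from the original plaintext: P4.

P1 = 5, P2 = 9, P3 = 2, P4 = 12, P5 = 10, P6 = 1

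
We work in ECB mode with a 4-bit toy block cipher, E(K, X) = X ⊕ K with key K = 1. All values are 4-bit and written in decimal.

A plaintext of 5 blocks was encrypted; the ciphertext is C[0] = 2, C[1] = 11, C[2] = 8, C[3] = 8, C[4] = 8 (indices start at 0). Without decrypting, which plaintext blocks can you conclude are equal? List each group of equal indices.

ECB encrypts each block independently with the same key, so equal ciphertext blocks imply equal plaintext blocks.
C[2] = C[3] = C[4] = 8, so P[2] = P[3] = P[4].

P[2] = P[3] = P[4]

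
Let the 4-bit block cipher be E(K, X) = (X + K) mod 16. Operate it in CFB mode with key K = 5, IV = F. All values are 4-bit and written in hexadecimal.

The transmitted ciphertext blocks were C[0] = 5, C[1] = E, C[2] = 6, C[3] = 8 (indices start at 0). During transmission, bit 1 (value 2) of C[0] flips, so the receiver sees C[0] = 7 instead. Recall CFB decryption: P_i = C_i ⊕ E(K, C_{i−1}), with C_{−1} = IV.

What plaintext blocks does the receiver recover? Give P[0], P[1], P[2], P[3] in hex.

P[0] = 3, P[1] = 2, P[2] = 5, P[3] = 3

Only C[0] changed, to 7. In CFB, a change in C_i flips the same bit in P_i and garbles P_{i+1}. Decrypting the received ciphertext:
P[0]: E(K, F) = 4; 7 ⊕ 4 = 3.
P[1]: E(K, 7) = C; E ⊕ C = 2.
P[2]: E(K, E) = 3; 6 ⊕ 3 = 5.
P[3]: E(K, 6) = B; 8 ⊕ B = 3.
Blocks that differ from the original plaintext: P[0], P[1].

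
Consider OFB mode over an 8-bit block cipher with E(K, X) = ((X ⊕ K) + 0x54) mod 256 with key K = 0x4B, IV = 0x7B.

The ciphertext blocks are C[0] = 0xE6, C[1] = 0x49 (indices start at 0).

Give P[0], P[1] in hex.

OFB decryption: S_i = E(K, S_{i−1}) with S_{−1} = IV; P_i = C_i ⊕ S_i.
P[0]: S = E(K, 0x7B) = 0x84; 0xE6 ⊕ 0x84 = 0x62.
P[1]: S = E(K, 0x84) = 0x23; 0x49 ⊕ 0x23 = 0x6A.

P[0] = 0x62, P[1] = 0x6A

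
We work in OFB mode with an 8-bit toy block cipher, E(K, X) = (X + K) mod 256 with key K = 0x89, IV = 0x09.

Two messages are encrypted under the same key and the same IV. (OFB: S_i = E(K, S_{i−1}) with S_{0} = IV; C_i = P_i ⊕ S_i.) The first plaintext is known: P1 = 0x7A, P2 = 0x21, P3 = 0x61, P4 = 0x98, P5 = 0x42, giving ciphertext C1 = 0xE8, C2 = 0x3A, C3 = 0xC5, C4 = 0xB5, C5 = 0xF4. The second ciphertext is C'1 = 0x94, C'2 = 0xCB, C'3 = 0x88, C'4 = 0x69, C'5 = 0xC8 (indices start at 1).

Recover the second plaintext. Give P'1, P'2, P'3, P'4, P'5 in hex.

In OFB with a reused IV, both messages share the same keystream S_i, so C_i ⊕ C'_i = P_i ⊕ P'_i and thus P'_i = P_i ⊕ C_i ⊕ C'_i.
P'1: 0x7A ⊕ 0xE8 ⊕ 0x94 = 0x06.
P'2: 0x21 ⊕ 0x3A ⊕ 0xCB = 0xD0.
P'3: 0x61 ⊕ 0xC5 ⊕ 0x88 = 0x2C.
P'4: 0x98 ⊕ 0xB5 ⊕ 0x69 = 0x44.
P'5: 0x42 ⊕ 0xF4 ⊕ 0xC8 = 0x7E.

P'1 = 0x06, P'2 = 0xD0, P'3 = 0x2C, P'4 = 0x44, P'5 = 0x7E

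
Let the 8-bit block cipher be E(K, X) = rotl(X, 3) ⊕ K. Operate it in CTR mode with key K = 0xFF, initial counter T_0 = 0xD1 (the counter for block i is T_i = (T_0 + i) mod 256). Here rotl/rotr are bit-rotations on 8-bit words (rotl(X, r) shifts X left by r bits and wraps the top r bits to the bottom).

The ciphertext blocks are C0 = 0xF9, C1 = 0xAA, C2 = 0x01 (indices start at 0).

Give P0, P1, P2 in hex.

CTR decryption: S_i = E(K, T_i) where T_i is the counter for block i; P_i = C_i ⊕ S_i.
P0: T = 0xD1, S = E(K, T) = 0x71; 0xF9 ⊕ 0x71 = 0x88.
P1: T = 0xD2, S = E(K, T) = 0x69; 0xAA ⊕ 0x69 = 0xC3.
P2: T = 0xD3, S = E(K, T) = 0x61; 0x01 ⊕ 0x61 = 0x60.

P0 = 0x88, P1 = 0xC3, P2 = 0x60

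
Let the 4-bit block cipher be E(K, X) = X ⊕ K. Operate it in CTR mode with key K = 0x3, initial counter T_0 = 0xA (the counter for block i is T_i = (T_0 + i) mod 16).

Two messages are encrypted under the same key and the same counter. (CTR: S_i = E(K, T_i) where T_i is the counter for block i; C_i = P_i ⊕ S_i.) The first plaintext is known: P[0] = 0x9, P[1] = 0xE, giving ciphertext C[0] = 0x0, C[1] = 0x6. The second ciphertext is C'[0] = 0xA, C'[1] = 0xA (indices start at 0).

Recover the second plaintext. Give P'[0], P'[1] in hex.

P'[0] = 0x3, P'[1] = 0x2

In CTR with a reused counter, both messages share the same keystream S_i, so C_i ⊕ C'_i = P_i ⊕ P'_i and thus P'_i = P_i ⊕ C_i ⊕ C'_i.
P'[0]: 0x9 ⊕ 0x0 ⊕ 0xA = 0x3.
P'[1]: 0xE ⊕ 0x6 ⊕ 0xA = 0x2.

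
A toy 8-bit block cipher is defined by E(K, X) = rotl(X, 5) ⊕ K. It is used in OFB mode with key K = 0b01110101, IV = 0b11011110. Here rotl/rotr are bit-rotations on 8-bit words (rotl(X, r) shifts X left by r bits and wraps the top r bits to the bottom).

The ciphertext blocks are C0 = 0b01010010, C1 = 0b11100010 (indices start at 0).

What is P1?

P1 = 0b01000010

OFB decryption: S_i = E(K, S_{i−1}) with S_{−1} = IV; P_i = C_i ⊕ S_i.
P0: S = E(K, 0b11011110) = 0b10101110; 0b01010010 ⊕ 0b10101110 = 0b11111100.
P1: S = E(K, 0b10101110) = 0b10100000; 0b11100010 ⊕ 0b10100000 = 0b01000010.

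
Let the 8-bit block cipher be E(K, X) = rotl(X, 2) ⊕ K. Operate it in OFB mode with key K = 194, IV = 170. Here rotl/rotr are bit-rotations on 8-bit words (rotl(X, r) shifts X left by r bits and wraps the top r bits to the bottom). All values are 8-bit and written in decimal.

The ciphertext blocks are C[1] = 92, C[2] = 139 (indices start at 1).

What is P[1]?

OFB decryption: S_i = E(K, S_{i−1}) with S_{0} = IV; P_i = C_i ⊕ S_i.
P[1]: S = E(K, 170) = 104; 92 ⊕ 104 = 52.

P[1] = 52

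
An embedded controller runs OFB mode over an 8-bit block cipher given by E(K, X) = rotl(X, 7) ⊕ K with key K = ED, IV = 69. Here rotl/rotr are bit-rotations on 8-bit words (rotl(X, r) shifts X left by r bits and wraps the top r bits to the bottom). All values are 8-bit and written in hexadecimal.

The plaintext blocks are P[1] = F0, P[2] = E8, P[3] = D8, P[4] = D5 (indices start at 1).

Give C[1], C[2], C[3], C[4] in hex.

C[1] = A9, C[2] = A9, C[3] = 95, C[4] = 9E

OFB encryption: S_i = E(K, S_{i−1}) with S_{0} = IV; C_i = P_i ⊕ S_i.
C[1]: S = E(K, 69) = 59; F0 ⊕ 59 = A9.
C[2]: S = E(K, 59) = 41; E8 ⊕ 41 = A9.
C[3]: S = E(K, 41) = 4D; D8 ⊕ 4D = 95.
C[4]: S = E(K, 4D) = 4B; D5 ⊕ 4B = 9E.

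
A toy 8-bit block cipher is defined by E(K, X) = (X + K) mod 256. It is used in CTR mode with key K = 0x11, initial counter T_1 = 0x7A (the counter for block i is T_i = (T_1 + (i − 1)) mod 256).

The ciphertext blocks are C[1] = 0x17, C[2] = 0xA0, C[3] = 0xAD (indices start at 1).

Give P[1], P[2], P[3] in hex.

P[1] = 0x9C, P[2] = 0x2C, P[3] = 0x20

CTR decryption: S_i = E(K, T_i) where T_i is the counter for block i; P_i = C_i ⊕ S_i.
P[1]: T = 0x7A, S = E(K, T) = 0x8B; 0x17 ⊕ 0x8B = 0x9C.
P[2]: T = 0x7B, S = E(K, T) = 0x8C; 0xA0 ⊕ 0x8C = 0x2C.
P[3]: T = 0x7C, S = E(K, T) = 0x8D; 0xAD ⊕ 0x8D = 0x20.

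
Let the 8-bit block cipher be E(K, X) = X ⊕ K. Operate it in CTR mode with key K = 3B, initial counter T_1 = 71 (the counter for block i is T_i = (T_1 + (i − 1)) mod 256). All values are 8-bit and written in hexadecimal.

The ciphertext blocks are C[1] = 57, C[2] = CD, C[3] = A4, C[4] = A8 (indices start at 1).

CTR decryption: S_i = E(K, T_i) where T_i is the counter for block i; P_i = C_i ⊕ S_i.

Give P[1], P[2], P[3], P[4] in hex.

P[1]: T = 71, S = E(K, T) = 4A; 57 ⊕ 4A = 1D.
P[2]: T = 72, S = E(K, T) = 49; CD ⊕ 49 = 84.
P[3]: T = 73, S = E(K, T) = 48; A4 ⊕ 48 = EC.
P[4]: T = 74, S = E(K, T) = 4F; A8 ⊕ 4F = E7.

P[1] = 1D, P[2] = 84, P[3] = EC, P[4] = E7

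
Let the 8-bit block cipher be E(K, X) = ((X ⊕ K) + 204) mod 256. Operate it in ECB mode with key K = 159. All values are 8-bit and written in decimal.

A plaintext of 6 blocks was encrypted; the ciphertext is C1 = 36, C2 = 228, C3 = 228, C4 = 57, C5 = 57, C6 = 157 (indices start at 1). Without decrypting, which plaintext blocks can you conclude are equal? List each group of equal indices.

P2 = P3; P4 = P5

ECB encrypts each block independently with the same key, so equal ciphertext blocks imply equal plaintext blocks.
C2 = C3 = 228, so P2 = P3.
C4 = C5 = 57, so P4 = P5.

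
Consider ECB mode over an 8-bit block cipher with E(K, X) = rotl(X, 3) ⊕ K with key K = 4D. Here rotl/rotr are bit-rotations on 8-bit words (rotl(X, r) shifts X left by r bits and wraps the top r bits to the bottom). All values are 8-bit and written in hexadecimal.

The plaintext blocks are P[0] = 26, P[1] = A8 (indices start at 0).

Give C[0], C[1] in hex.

C[0] = 7C, C[1] = 08

ECB encryption: C_i = E(K, P_i).
C[0]: E(K, 26) = 7C.
C[1]: E(K, A8) = 08.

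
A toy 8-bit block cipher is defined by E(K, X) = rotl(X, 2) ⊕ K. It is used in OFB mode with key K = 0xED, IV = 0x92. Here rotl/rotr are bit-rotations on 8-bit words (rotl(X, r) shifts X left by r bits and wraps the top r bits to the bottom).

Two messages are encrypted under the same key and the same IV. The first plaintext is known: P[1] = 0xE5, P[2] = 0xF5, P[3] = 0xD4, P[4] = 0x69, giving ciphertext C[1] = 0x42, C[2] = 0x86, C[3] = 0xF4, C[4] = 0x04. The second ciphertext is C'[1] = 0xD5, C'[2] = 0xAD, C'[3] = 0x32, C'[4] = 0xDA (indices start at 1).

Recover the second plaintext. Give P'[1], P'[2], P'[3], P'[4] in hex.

In OFB with a reused IV, both messages share the same keystream S_i, so C_i ⊕ C'_i = P_i ⊕ P'_i and thus P'_i = P_i ⊕ C_i ⊕ C'_i.
P'[1]: 0xE5 ⊕ 0x42 ⊕ 0xD5 = 0x72.
P'[2]: 0xF5 ⊕ 0x86 ⊕ 0xAD = 0xDE.
P'[3]: 0xD4 ⊕ 0xF4 ⊕ 0x32 = 0x12.
P'[4]: 0x69 ⊕ 0x04 ⊕ 0xDA = 0xB7.

P'[1] = 0x72, P'[2] = 0xDE, P'[3] = 0x12, P'[4] = 0xB7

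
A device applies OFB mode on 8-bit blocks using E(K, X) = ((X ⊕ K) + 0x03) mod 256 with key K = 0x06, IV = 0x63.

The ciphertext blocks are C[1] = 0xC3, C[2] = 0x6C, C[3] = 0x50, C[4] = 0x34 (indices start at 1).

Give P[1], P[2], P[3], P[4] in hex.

P[1] = 0xAB, P[2] = 0x1D, P[3] = 0x2A, P[4] = 0x4B

OFB decryption: S_i = E(K, S_{i−1}) with S_{0} = IV; P_i = C_i ⊕ S_i.
P[1]: S = E(K, 0x63) = 0x68; 0xC3 ⊕ 0x68 = 0xAB.
P[2]: S = E(K, 0x68) = 0x71; 0x6C ⊕ 0x71 = 0x1D.
P[3]: S = E(K, 0x71) = 0x7A; 0x50 ⊕ 0x7A = 0x2A.
P[4]: S = E(K, 0x7A) = 0x7F; 0x34 ⊕ 0x7F = 0x4B.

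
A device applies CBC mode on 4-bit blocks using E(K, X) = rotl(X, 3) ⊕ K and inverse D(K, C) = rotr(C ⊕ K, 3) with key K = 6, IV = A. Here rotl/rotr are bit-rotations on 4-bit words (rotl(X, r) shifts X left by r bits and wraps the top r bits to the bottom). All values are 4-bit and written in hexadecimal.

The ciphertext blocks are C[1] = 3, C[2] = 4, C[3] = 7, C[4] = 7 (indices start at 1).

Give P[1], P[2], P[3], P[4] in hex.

CBC decryption: P_i = D(K, C_i) ⊕ C_{i−1}, with C_{0} = IV.
P[1]: D(K, 3) = A; A ⊕ A = 0.
P[2]: D(K, 4) = 4; 4 ⊕ 3 = 7.
P[3]: D(K, 7) = 2; 2 ⊕ 4 = 6.
P[4]: D(K, 7) = 2; 2 ⊕ 7 = 5.

P[1] = 0, P[2] = 7, P[3] = 6, P[4] = 5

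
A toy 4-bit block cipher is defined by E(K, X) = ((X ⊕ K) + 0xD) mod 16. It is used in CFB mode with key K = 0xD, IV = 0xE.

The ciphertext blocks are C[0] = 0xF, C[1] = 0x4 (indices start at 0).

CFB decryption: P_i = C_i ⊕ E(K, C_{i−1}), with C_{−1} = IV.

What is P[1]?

P[1] = 0xB

P[1]: E(K, 0xF) = 0xF; 0x4 ⊕ 0xF = 0xB.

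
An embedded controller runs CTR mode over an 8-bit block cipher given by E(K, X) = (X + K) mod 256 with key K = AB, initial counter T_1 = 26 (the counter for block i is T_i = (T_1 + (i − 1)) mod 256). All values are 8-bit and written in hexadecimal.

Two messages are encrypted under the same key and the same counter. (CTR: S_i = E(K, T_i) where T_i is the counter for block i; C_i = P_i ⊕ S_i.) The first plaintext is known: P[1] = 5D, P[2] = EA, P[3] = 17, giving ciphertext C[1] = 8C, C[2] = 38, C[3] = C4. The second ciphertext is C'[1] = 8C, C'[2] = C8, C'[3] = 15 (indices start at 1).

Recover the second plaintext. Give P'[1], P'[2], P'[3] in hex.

P'[1] = 5D, P'[2] = 1A, P'[3] = C6

In CTR with a reused counter, both messages share the same keystream S_i, so C_i ⊕ C'_i = P_i ⊕ P'_i and thus P'_i = P_i ⊕ C_i ⊕ C'_i.
P'[1]: 5D ⊕ 8C ⊕ 8C = 5D.
P'[2]: EA ⊕ 38 ⊕ C8 = 1A.
P'[3]: 17 ⊕ C4 ⊕ 15 = C6.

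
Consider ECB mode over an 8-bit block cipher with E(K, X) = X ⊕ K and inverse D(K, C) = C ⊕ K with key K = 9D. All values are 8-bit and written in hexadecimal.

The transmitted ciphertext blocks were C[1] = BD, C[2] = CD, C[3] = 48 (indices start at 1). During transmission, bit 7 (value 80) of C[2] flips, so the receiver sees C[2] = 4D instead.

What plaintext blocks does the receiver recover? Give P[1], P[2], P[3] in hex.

P[1] = 20, P[2] = D0, P[3] = D5

ECB decryption: P_i = D(K, C_i).
Only C[2] changed, to 4D. In ECB, a change in C_i affects only P_i. Decrypting the received ciphertext:
P[1]: D(K, BD) = 20.
P[2]: D(K, 4D) = D0.
P[3]: D(K, 48) = D5.
Blocks that differ from the original plaintext: P[2].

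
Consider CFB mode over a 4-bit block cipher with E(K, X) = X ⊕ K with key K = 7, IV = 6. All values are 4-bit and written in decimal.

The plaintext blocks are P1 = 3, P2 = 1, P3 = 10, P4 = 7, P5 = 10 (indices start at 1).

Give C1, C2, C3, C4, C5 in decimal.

CFB encryption: C_i = P_i ⊕ E(K, C_{i−1}), with C_{0} = IV.
C1: E(K, 6) = 1; 3 ⊕ 1 = 2.
C2: E(K, 2) = 5; 1 ⊕ 5 = 4.
C3: E(K, 4) = 3; 10 ⊕ 3 = 9.
C4: E(K, 9) = 14; 7 ⊕ 14 = 9.
C5: E(K, 9) = 14; 10 ⊕ 14 = 4.

C1 = 2, C2 = 4, C3 = 9, C4 = 9, C5 = 4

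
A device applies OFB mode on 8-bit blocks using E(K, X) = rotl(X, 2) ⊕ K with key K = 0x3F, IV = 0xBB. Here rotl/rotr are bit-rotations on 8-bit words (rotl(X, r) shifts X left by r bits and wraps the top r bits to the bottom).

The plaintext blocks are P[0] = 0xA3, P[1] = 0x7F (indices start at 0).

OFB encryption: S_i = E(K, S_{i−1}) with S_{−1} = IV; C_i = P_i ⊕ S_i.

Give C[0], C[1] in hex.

C[0]: S = E(K, 0xBB) = 0xD1; 0xA3 ⊕ 0xD1 = 0x72.
C[1]: S = E(K, 0xD1) = 0x78; 0x7F ⊕ 0x78 = 0x07.

C[0] = 0x72, C[1] = 0x07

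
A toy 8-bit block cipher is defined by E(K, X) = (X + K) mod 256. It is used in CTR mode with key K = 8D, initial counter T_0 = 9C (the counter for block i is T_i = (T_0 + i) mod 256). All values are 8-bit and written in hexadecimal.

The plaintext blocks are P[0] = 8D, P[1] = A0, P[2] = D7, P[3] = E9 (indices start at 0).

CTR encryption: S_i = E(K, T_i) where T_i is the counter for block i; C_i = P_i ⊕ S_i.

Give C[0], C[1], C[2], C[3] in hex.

C[0] = A4, C[1] = 8A, C[2] = FC, C[3] = C5

C[0]: T = 9C, S = E(K, T) = 29; 8D ⊕ 29 = A4.
C[1]: T = 9D, S = E(K, T) = 2A; A0 ⊕ 2A = 8A.
C[2]: T = 9E, S = E(K, T) = 2B; D7 ⊕ 2B = FC.
C[3]: T = 9F, S = E(K, T) = 2C; E9 ⊕ 2C = C5.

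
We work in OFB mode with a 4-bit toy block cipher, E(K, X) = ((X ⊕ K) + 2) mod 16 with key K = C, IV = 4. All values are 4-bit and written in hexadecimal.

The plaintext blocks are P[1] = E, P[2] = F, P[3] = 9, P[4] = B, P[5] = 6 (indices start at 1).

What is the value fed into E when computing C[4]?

6

OFB encryption: S_i = E(K, S_{i−1}) with S_{0} = IV; C_i = P_i ⊕ S_i.
C[1]: S = E(K, 4) = A; E ⊕ A = 4.
C[2]: S = E(K, A) = 8; F ⊕ 8 = 7.
C[3]: S = E(K, 8) = 6; 9 ⊕ 6 = F.
C[4]: S = E(K, 6) = C; B ⊕ C = 7.
So the input to E for block [4] is 6.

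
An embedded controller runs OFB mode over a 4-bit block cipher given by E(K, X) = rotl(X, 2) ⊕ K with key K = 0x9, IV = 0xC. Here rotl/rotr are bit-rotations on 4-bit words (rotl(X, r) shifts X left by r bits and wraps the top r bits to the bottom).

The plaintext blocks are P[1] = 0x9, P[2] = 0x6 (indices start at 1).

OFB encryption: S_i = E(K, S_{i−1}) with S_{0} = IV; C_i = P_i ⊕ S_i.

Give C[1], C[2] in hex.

C[1] = 0x3, C[2] = 0x5

C[1]: S = E(K, 0xC) = 0xA; 0x9 ⊕ 0xA = 0x3.
C[2]: S = E(K, 0xA) = 0x3; 0x6 ⊕ 0x3 = 0x5.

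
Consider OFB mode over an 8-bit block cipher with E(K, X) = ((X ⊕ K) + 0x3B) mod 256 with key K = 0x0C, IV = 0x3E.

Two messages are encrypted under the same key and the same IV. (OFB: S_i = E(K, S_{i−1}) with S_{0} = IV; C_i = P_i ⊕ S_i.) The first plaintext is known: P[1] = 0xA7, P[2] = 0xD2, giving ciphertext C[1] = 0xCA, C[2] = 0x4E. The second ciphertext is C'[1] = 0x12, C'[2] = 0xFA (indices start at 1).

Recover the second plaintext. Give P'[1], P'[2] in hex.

In OFB with a reused IV, both messages share the same keystream S_i, so C_i ⊕ C'_i = P_i ⊕ P'_i and thus P'_i = P_i ⊕ C_i ⊕ C'_i.
P'[1]: 0xA7 ⊕ 0xCA ⊕ 0x12 = 0x7F.
P'[2]: 0xD2 ⊕ 0x4E ⊕ 0xFA = 0x66.

P'[1] = 0x7F, P'[2] = 0x66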